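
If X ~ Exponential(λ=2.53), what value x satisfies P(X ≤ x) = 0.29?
0.1354

We have X ~ Exponential(λ=2.53).

We want to find x such that P(X ≤ x) = 0.29.

This is the 29th percentile, which means 29% of values fall below this point.

Using the inverse CDF (quantile function):
x = F⁻¹(0.29) = 0.1354

Verification: P(X ≤ 0.1354) = 0.29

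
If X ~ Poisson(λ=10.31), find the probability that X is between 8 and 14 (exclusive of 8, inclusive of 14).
0.600377

We have X ~ Poisson(λ=10.31).

To find P(8 < X ≤ 14), we use:
P(8 < X ≤ 14) = P(X ≤ 14) - P(X ≤ 8)
                 = F(14) - F(8)
                 = 0.899393 - 0.299016
                 = 0.600377

So there's approximately a 60.0% chance that X falls in this range.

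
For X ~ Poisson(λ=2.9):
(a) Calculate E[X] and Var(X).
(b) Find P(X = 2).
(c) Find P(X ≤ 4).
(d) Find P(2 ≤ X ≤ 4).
(a) E[X] = 2.9000, Var(X) = 2.9000
(b) P(X = 2) = 0.231373
(c) P(X ≤ 4) = 0.831777
(d) P(2 ≤ X ≤ 4) = 0.617187

We have X ~ Poisson(λ=2.9).

(a) Moments:
E[X] = 2.9000
Var(X) = 2.9000
σ = √Var(X) = 1.7029

(b) Point probability using PMF:
P(X = 2) = 0.231373

(c) Cumulative probability using CDF:
P(X ≤ 4) = F(4) = 0.831777

(d) Range probability:
P(2 ≤ X ≤ 4) = P(X ≤ 4) - P(X ≤ 1)
                   = F(4) - F(1)
                   = 0.831777 - 0.214591
                   = 0.617187

This means approximately 61.7% of outcomes fall in the interval [2, 4].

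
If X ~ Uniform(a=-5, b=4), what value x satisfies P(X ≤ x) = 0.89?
3.0100

We have X ~ Uniform(a=-5, b=4).

We want to find x such that P(X ≤ x) = 0.89.

This is the 89th percentile, which means 89% of values fall below this point.

Using the inverse CDF (quantile function):
x = F⁻¹(0.89) = 3.0100

Verification: P(X ≤ 3.0100) = 0.89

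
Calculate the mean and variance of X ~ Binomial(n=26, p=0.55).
E[X] = 14.3000, Var(X) = 6.4350

We have X ~ Binomial(n=26, p=0.55).

For a Binomial distribution with n=26, p=0.55:

Expected value:
E[X] = 14.3000

Variance:
Var(X) = 6.4350

Standard deviation:
σ = √Var(X) = 2.5367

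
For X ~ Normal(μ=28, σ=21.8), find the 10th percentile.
0.0622

We have X ~ Normal(μ=28, σ=21.8).

We want to find x such that P(X ≤ x) = 0.1.

This is the 10th percentile, which means 10% of values fall below this point.

Using the inverse CDF (quantile function):
x = F⁻¹(0.1) = 0.0622

Verification: P(X ≤ 0.0622) = 0.1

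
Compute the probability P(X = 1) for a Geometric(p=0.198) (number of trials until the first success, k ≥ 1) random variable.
0.198000

We have X ~ Geometric(p=0.198) (number of trials until the first success, k ≥ 1).

For a Geometric distribution, the PMF gives us the probability of each outcome.

Using the PMF formula:
P(X = 1) = 0.198000

Rounded to 4 decimal places: 0.1980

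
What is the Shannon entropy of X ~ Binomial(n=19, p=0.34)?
2.1414 nats

We have X ~ Binomial(n=19, p=0.34).

The Shannon entropy measures the uncertainty or information content of the distribution.

For a Binomial distribution with n=19, p=0.34:
H(X) = 2.1414 nats

(In bits, this would be 3.0894 bits.)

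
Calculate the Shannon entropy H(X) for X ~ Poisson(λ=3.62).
2.0333 nats

We have X ~ Poisson(λ=3.62).

The Shannon entropy measures the uncertainty or information content of the distribution.

For a Poisson distribution with λ=3.62:
H(X) = 2.0333 nats

(In bits, this would be 2.9334 bits.)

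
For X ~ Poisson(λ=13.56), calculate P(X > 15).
0.287897

We have X ~ Poisson(λ=13.56).

P(X > 15) = 1 - P(X ≤ 15)
                = 1 - F(15)
                = 1 - 0.712103
                = 0.287897

So there's approximately a 28.8% chance that X exceeds 15.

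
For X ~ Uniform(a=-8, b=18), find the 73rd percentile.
10.9800

We have X ~ Uniform(a=-8, b=18).

We want to find x such that P(X ≤ x) = 0.73.

This is the 73rd percentile, which means 73% of values fall below this point.

Using the inverse CDF (quantile function):
x = F⁻¹(0.73) = 10.9800

Verification: P(X ≤ 10.9800) = 0.73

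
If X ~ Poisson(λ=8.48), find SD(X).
2.9120

We have X ~ Poisson(λ=8.48).

For a Poisson distribution with λ=8.48:
σ = √Var(X) = 2.9120

The standard deviation is the square root of the variance.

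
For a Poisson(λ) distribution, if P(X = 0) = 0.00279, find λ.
λ = 5.8817

For a Poisson(λ) distribution, the PMF at 0 is:
P(X = 0) = λ^0 e^(-λ) / 0! = e^(-λ)

Given P(X = 0) = 0.00279:
e^(-λ) = 0.00279
-λ = ln(0.00279)
λ = -ln(0.00279) = 5.8817

Verification: e^(-5.8817) = 0.00279 ✓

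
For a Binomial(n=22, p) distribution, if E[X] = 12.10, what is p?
p = 0.55

For a Binomial(n, p) distribution:
E[X] = n × p

Given n = 22 and E[X] = 12.10:
12.10 = 22 × p
p = 12.10 / 22 = 0.55

Verification: Binomial(22, 0.55) has E[X] = 12.10 ✓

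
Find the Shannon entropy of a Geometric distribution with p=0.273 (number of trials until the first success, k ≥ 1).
2.1473 nats

We have X ~ Geometric(p=0.273) (number of trials until the first success, k ≥ 1).

The Shannon entropy measures the uncertainty or information content of the distribution.

For a Geometric distribution with p=0.273 (number of trials until the first success, k ≥ 1):
H(X) = 2.1473 nats

(In bits, this would be 3.0979 bits.)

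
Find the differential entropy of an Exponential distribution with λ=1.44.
0.6354 nats

We have X ~ Exponential(λ=1.44).

The differential entropy measures the uncertainty or information content of the distribution.

For an Exponential distribution with λ=1.44:
h(X) = 0.6354 nats

(In bits, this would be 0.9166 bits.)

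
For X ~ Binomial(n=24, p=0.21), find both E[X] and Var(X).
E[X] = 5.0400, Var(X) = 3.9816

We have X ~ Binomial(n=24, p=0.21).

For a Binomial distribution with n=24, p=0.21:

Expected value:
E[X] = 5.0400

Variance:
Var(X) = 3.9816

Standard deviation:
σ = √Var(X) = 1.9954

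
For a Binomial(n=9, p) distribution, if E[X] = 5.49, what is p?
p = 0.61

For a Binomial(n, p) distribution:
E[X] = n × p

Given n = 9 and E[X] = 5.49:
5.49 = 9 × p
p = 5.49 / 9 = 0.61

Verification: Binomial(9, 0.61) has E[X] = 5.49 ✓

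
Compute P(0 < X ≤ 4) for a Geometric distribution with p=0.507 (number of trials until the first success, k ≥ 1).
0.940927

We have X ~ Geometric(p=0.507) (number of trials until the first success, k ≥ 1).

To find P(0 < X ≤ 4), we use:
P(0 < X ≤ 4) = P(X ≤ 4) - P(X ≤ 0)
                 = F(4) - F(0)
                 = 0.940927 - 0.000000
                 = 0.940927

So there's approximately a 94.1% chance that X falls in this range.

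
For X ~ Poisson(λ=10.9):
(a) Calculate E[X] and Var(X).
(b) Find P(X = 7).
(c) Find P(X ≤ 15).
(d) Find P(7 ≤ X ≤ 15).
(a) E[X] = 10.9000, Var(X) = 10.9000
(b) P(X = 7) = 0.066949
(c) P(X ≤ 15) = 0.912634
(d) P(7 ≤ X ≤ 15) = 0.829816

We have X ~ Poisson(λ=10.9).

(a) Moments:
E[X] = 10.9000
Var(X) = 10.9000
σ = √Var(X) = 3.3015

(b) Point probability using PMF:
P(X = 7) = 0.066949

(c) Cumulative probability using CDF:
P(X ≤ 15) = F(15) = 0.912634

(d) Range probability:
P(7 ≤ X ≤ 15) = P(X ≤ 15) - P(X ≤ 6)
                   = F(15) - F(6)
                   = 0.912634 - 0.082818
                   = 0.829816

This means approximately 83.0% of outcomes fall in the interval [7, 15].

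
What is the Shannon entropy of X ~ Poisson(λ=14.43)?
2.7476 nats

We have X ~ Poisson(λ=14.43).

The Shannon entropy measures the uncertainty or information content of the distribution.

For a Poisson distribution with λ=14.43:
H(X) = 2.7476 nats

(In bits, this would be 3.9639 bits.)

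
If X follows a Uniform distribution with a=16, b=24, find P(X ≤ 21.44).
0.680000

We have X ~ Uniform(a=16, b=24).

The CDF gives us P(X ≤ k).

Using the CDF:
P(X ≤ 21.44) = 0.680000

This means there's approximately a 68.0% chance that X is at most 21.44.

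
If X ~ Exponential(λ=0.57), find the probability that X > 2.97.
0.183985

We have X ~ Exponential(λ=0.57).

P(X > 2.97) = 1 - P(X ≤ 2.97)
                = 1 - F(2.97)
                = 1 - 0.816015
                = 0.183985

So there's approximately a 18.4% chance that X exceeds 2.97.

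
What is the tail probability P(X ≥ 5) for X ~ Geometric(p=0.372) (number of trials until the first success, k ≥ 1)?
0.155539

We have X ~ Geometric(p=0.372) (number of trials until the first success, k ≥ 1).

For discrete distributions, P(X ≥ 5) = 1 - P(X ≤ 4).

P(X ≤ 4) = 0.844461
P(X ≥ 5) = 1 - 0.844461 = 0.155539

So there's approximately a 15.6% chance that X is at least 5.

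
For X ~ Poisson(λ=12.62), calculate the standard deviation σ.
3.5525

We have X ~ Poisson(λ=12.62).

For a Poisson distribution with λ=12.62:
σ = √Var(X) = 3.5525

The standard deviation is the square root of the variance.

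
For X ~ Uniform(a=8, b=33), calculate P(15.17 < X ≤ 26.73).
0.462400

We have X ~ Uniform(a=8, b=33).

To find P(15.17 < X ≤ 26.73), we use:
P(15.17 < X ≤ 26.73) = P(X ≤ 26.73) - P(X ≤ 15.17)
                 = F(26.73) - F(15.17)
                 = 0.749200 - 0.286800
                 = 0.462400

So there's approximately a 46.2% chance that X falls in this range.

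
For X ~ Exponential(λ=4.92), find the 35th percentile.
0.0876

We have X ~ Exponential(λ=4.92).

We want to find x such that P(X ≤ x) = 0.35.

This is the 35th percentile, which means 35% of values fall below this point.

Using the inverse CDF (quantile function):
x = F⁻¹(0.35) = 0.0876

Verification: P(X ≤ 0.0876) = 0.35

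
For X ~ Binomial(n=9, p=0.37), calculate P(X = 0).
0.015634

We have X ~ Binomial(n=9, p=0.37).

For a Binomial distribution, the PMF gives us the probability of each outcome.

Using the PMF formula:
P(X = 0) = 0.015634

Rounded to 4 decimal places: 0.0156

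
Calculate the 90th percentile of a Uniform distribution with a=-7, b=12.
10.1000

We have X ~ Uniform(a=-7, b=12).

We want to find x such that P(X ≤ x) = 0.9.

This is the 90th percentile, which means 90% of values fall below this point.

Using the inverse CDF (quantile function):
x = F⁻¹(0.9) = 10.1000

Verification: P(X ≤ 10.1000) = 0.9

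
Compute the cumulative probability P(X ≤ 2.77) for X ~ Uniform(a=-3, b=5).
0.721250

We have X ~ Uniform(a=-3, b=5).

The CDF gives us P(X ≤ k).

Using the CDF:
P(X ≤ 2.77) = 0.721250

This means there's approximately a 72.1% chance that X is at most 2.77.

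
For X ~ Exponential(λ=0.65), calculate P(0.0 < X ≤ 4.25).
0.936866

We have X ~ Exponential(λ=0.65).

To find P(0.0 < X ≤ 4.25), we use:
P(0.0 < X ≤ 4.25) = P(X ≤ 4.25) - P(X ≤ 0.0)
                 = F(4.25) - F(0.0)
                 = 0.936866 - 0.000000
                 = 0.936866

So there's approximately a 93.7% chance that X falls in this range.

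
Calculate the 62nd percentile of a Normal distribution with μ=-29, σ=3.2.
-28.0225

We have X ~ Normal(μ=-29, σ=3.2).

We want to find x such that P(X ≤ x) = 0.62.

This is the 62nd percentile, which means 62% of values fall below this point.

Using the inverse CDF (quantile function):
x = F⁻¹(0.62) = -28.0225

Verification: P(X ≤ -28.0225) = 0.62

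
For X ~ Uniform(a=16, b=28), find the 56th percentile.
22.7200

We have X ~ Uniform(a=16, b=28).

We want to find x such that P(X ≤ x) = 0.56.

This is the 56th percentile, which means 56% of values fall below this point.

Using the inverse CDF (quantile function):
x = F⁻¹(0.56) = 22.7200

Verification: P(X ≤ 22.7200) = 0.56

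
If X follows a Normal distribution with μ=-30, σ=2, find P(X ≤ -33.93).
0.024707

We have X ~ Normal(μ=-30, σ=2).

The CDF gives us P(X ≤ k).

Using the CDF:
P(X ≤ -33.93) = 0.024707

This means there's approximately a 2.5% chance that X is at most -33.93.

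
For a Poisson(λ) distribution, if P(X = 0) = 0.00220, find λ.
λ = 6.1193

For a Poisson(λ) distribution, the PMF at 0 is:
P(X = 0) = λ^0 e^(-λ) / 0! = e^(-λ)

Given P(X = 0) = 0.00220:
e^(-λ) = 0.00220
-λ = ln(0.00220)
λ = -ln(0.00220) = 6.1193

Verification: e^(-6.1193) = 0.00220 ✓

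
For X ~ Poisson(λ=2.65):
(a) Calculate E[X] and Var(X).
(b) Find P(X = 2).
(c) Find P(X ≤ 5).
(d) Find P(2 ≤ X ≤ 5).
(a) E[X] = 2.6500, Var(X) = 2.6500
(b) P(X = 2) = 0.248074
(c) P(X ≤ 5) = 0.947201
(d) P(2 ≤ X ≤ 5) = 0.689324

We have X ~ Poisson(λ=2.65).

(a) Moments:
E[X] = 2.6500
Var(X) = 2.6500
σ = √Var(X) = 1.6279

(b) Point probability using PMF:
P(X = 2) = 0.248074

(c) Cumulative probability using CDF:
P(X ≤ 5) = F(5) = 0.947201

(d) Range probability:
P(2 ≤ X ≤ 5) = P(X ≤ 5) - P(X ≤ 1)
                   = F(5) - F(1)
                   = 0.947201 - 0.257877
                   = 0.689324

This means approximately 68.9% of outcomes fall in the interval [2, 5].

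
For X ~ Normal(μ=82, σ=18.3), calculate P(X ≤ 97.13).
0.795818

We have X ~ Normal(μ=82, σ=18.3).

The CDF gives us P(X ≤ k).

Using the CDF:
P(X ≤ 97.13) = 0.795818

This means there's approximately a 79.6% chance that X is at most 97.13.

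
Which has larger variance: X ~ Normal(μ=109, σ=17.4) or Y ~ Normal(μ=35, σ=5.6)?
X has larger variance (302.7600 > 31.3600)

Compute the variance for each distribution:

X ~ Normal(μ=109, σ=17.4):
Var(X) = 302.7600

Y ~ Normal(μ=35, σ=5.6):
Var(Y) = 31.3600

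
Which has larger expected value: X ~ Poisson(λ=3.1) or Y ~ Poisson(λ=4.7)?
Y has larger mean (4.7000 > 3.1000)

Compute the expected value for each distribution:

X ~ Poisson(λ=3.1):
E[X] = 3.1000

Y ~ Poisson(λ=4.7):
E[Y] = 4.7000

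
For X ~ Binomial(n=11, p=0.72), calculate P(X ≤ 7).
0.371925

We have X ~ Binomial(n=11, p=0.72).

The CDF gives us P(X ≤ k).

Using the CDF:
P(X ≤ 7) = 0.371925

This means there's approximately a 37.2% chance that X is at most 7.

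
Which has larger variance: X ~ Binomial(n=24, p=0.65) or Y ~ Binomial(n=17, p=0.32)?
X has larger variance (5.4600 > 3.6992)

Compute the variance for each distribution:

X ~ Binomial(n=24, p=0.65):
Var(X) = 5.4600

Y ~ Binomial(n=17, p=0.32):
Var(Y) = 3.6992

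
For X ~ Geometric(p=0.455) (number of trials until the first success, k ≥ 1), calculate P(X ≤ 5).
0.951918

We have X ~ Geometric(p=0.455) (number of trials until the first success, k ≥ 1).

The CDF gives us P(X ≤ k).

Using the CDF:
P(X ≤ 5) = 0.951918

This means there's approximately a 95.2% chance that X is at most 5.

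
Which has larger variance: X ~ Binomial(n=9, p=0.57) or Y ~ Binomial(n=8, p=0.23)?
X has larger variance (2.2059 > 1.4168)

Compute the variance for each distribution:

X ~ Binomial(n=9, p=0.57):
Var(X) = 2.2059

Y ~ Binomial(n=8, p=0.23):
Var(Y) = 1.4168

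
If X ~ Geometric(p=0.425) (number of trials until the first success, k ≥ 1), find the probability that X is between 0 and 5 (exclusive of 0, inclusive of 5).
0.937145

We have X ~ Geometric(p=0.425) (number of trials until the first success, k ≥ 1).

To find P(0 < X ≤ 5), we use:
P(0 < X ≤ 5) = P(X ≤ 5) - P(X ≤ 0)
                 = F(5) - F(0)
                 = 0.937145 - 0.000000
                 = 0.937145

So there's approximately a 93.7% chance that X falls in this range.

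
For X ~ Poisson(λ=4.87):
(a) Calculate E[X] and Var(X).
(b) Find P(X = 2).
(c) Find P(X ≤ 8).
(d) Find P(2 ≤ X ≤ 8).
(a) E[X] = 4.8700, Var(X) = 4.8700
(b) P(X = 2) = 0.090994
(c) P(X ≤ 8) = 0.940063
(d) P(2 ≤ X ≤ 8) = 0.895020

We have X ~ Poisson(λ=4.87).

(a) Moments:
E[X] = 4.8700
Var(X) = 4.8700
σ = √Var(X) = 2.2068

(b) Point probability using PMF:
P(X = 2) = 0.090994

(c) Cumulative probability using CDF:
P(X ≤ 8) = F(8) = 0.940063

(d) Range probability:
P(2 ≤ X ≤ 8) = P(X ≤ 8) - P(X ≤ 1)
                   = F(8) - F(1)
                   = 0.940063 - 0.045043
                   = 0.895020

This means approximately 89.5% of outcomes fall in the interval [2, 8].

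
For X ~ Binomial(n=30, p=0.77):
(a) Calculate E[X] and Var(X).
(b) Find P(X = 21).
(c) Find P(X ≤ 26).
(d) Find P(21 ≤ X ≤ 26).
(a) E[X] = 23.1000, Var(X) = 5.3130
(b) P(X = 21) = 0.106515
(c) P(X ≤ 26) = 0.938262
(d) P(21 ≤ X ≤ 26) = 0.807208

We have X ~ Binomial(n=30, p=0.77).

(a) Moments:
E[X] = 23.1000
Var(X) = 5.3130
σ = √Var(X) = 2.3050

(b) Point probability using PMF:
P(X = 21) = 0.106515

(c) Cumulative probability using CDF:
P(X ≤ 26) = F(26) = 0.938262

(d) Range probability:
P(21 ≤ X ≤ 26) = P(X ≤ 26) - P(X ≤ 20)
                   = F(26) - F(20)
                   = 0.938262 - 0.131054
                   = 0.807208

This means approximately 80.7% of outcomes fall in the interval [21, 26].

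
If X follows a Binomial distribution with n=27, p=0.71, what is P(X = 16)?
0.066331

We have X ~ Binomial(n=27, p=0.71).

For a Binomial distribution, the PMF gives us the probability of each outcome.

Using the PMF formula:
P(X = 16) = 0.066331

Rounded to 4 decimal places: 0.0663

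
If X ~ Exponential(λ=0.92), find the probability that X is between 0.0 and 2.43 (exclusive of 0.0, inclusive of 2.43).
0.893072

We have X ~ Exponential(λ=0.92).

To find P(0.0 < X ≤ 2.43), we use:
P(0.0 < X ≤ 2.43) = P(X ≤ 2.43) - P(X ≤ 0.0)
                 = F(2.43) - F(0.0)
                 = 0.893072 - 0.000000
                 = 0.893072

So there's approximately a 89.3% chance that X falls in this range.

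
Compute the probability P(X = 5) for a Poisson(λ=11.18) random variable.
0.020306

We have X ~ Poisson(λ=11.18).

For a Poisson distribution, the PMF gives us the probability of each outcome.

Using the PMF formula:
P(X = 5) = 0.020306

Rounded to 4 decimal places: 0.0203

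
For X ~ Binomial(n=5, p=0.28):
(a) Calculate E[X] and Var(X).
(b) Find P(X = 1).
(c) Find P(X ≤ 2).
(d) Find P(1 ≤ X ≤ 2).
(a) E[X] = 1.4000, Var(X) = 1.0080
(b) P(X = 1) = 0.376234
(c) P(X ≤ 2) = 0.862352
(d) P(1 ≤ X ≤ 2) = 0.668860

We have X ~ Binomial(n=5, p=0.28).

(a) Moments:
E[X] = 1.4000
Var(X) = 1.0080
σ = √Var(X) = 1.0040

(b) Point probability using PMF:
P(X = 1) = 0.376234

(c) Cumulative probability using CDF:
P(X ≤ 2) = F(2) = 0.862352

(d) Range probability:
P(1 ≤ X ≤ 2) = P(X ≤ 2) - P(X ≤ 0)
                   = F(2) - F(0)
                   = 0.862352 - 0.193492
                   = 0.668860

This means approximately 66.9% of outcomes fall in the interval [1, 2].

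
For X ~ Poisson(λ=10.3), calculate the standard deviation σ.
3.2094

We have X ~ Poisson(λ=10.3).

For a Poisson distribution with λ=10.3:
σ = √Var(X) = 3.2094

The standard deviation is the square root of the variance.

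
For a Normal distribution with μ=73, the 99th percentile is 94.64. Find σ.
σ = 9.3021

For X ~ Normal(μ, σ), the p-th percentile satisfies x = μ + z_p × σ,
where z_p = Φ⁻¹(p) is the standard normal quantile.

Step 1: z_{0.99} = Φ⁻¹(0.99) = 2.3263

Step 2: Solve for σ:
94.64 = 73 + 2.3263 × σ
σ = (94.64 - 73) / 2.3263
σ = 21.64 / 2.3263
σ = 9.3021

Verification: μ + z × σ = 73 + 2.3263 × 9.3021 = 94.64 ✓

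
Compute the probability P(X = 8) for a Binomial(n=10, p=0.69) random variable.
0.222192

We have X ~ Binomial(n=10, p=0.69).

For a Binomial distribution, the PMF gives us the probability of each outcome.

Using the PMF formula:
P(X = 8) = 0.222192

Rounded to 4 decimal places: 0.2222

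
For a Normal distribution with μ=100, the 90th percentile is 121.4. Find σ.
σ = 16.6985

For X ~ Normal(μ, σ), the p-th percentile satisfies x = μ + z_p × σ,
where z_p = Φ⁻¹(p) is the standard normal quantile.

Step 1: z_{0.9} = Φ⁻¹(0.9) = 1.2816

Step 2: Solve for σ:
121.4 = 100 + 1.2816 × σ
σ = (121.4 - 100) / 1.2816
σ = 21.40 / 1.2816
σ = 16.6985

Verification: μ + z × σ = 100 + 1.2816 × 16.6985 = 121.40 ✓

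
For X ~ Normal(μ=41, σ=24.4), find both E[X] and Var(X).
E[X] = 41.0000, Var(X) = 595.3600

We have X ~ Normal(μ=41, σ=24.4).

For a Normal distribution with μ=41, σ=24.4:

Expected value:
E[X] = 41.0000

Variance:
Var(X) = 595.3600

Standard deviation:
σ = √Var(X) = 24.4000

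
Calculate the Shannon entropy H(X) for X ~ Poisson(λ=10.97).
2.6085 nats

We have X ~ Poisson(λ=10.97).

The Shannon entropy measures the uncertainty or information content of the distribution.

For a Poisson distribution with λ=10.97:
H(X) = 2.6085 nats

(In bits, this would be 3.7633 bits.)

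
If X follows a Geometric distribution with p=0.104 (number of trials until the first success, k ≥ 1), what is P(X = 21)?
0.011566

We have X ~ Geometric(p=0.104) (number of trials until the first success, k ≥ 1).

For a Geometric distribution, the PMF gives us the probability of each outcome.

Using the PMF formula:
P(X = 21) = 0.011566

Rounded to 4 decimal places: 0.0116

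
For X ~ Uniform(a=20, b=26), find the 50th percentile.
23.0000

We have X ~ Uniform(a=20, b=26).

We want to find x such that P(X ≤ x) = 0.5.

This is the 50th percentile, which means 50% of values fall below this point.

Using the inverse CDF (quantile function):
x = F⁻¹(0.5) = 23.0000

Verification: P(X ≤ 23.0000) = 0.5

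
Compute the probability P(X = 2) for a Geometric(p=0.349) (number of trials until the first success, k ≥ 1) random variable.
0.227199

We have X ~ Geometric(p=0.349) (number of trials until the first success, k ≥ 1).

For a Geometric distribution, the PMF gives us the probability of each outcome.

Using the PMF formula:
P(X = 2) = 0.227199

Rounded to 4 decimal places: 0.2272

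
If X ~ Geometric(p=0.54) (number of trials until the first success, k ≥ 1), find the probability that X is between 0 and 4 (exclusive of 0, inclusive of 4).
0.955225

We have X ~ Geometric(p=0.54) (number of trials until the first success, k ≥ 1).

To find P(0 < X ≤ 4), we use:
P(0 < X ≤ 4) = P(X ≤ 4) - P(X ≤ 0)
                 = F(4) - F(0)
                 = 0.955225 - 0.000000
                 = 0.955225

So there's approximately a 95.5% chance that X falls in this range.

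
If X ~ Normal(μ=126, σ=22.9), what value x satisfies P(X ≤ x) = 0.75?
141.4458

We have X ~ Normal(μ=126, σ=22.9).

We want to find x such that P(X ≤ x) = 0.75.

This is the 75th percentile, which means 75% of values fall below this point.

Using the inverse CDF (quantile function):
x = F⁻¹(0.75) = 141.4458

Verification: P(X ≤ 141.4458) = 0.75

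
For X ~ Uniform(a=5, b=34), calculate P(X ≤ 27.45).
0.774138

We have X ~ Uniform(a=5, b=34).

The CDF gives us P(X ≤ k).

Using the CDF:
P(X ≤ 27.45) = 0.774138

This means there's approximately a 77.4% chance that X is at most 27.45.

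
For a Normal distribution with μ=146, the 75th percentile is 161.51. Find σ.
σ = 22.9952

For X ~ Normal(μ, σ), the p-th percentile satisfies x = μ + z_p × σ,
where z_p = Φ⁻¹(p) is the standard normal quantile.

Step 1: z_{0.75} = Φ⁻¹(0.75) = 0.6745

Step 2: Solve for σ:
161.51 = 146 + 0.6745 × σ
σ = (161.51 - 146) / 0.6745
σ = 15.51 / 0.6745
σ = 22.9952

Verification: μ + z × σ = 146 + 0.6745 × 22.9952 = 161.51 ✓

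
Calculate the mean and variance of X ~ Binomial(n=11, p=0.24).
E[X] = 2.6400, Var(X) = 2.0064

We have X ~ Binomial(n=11, p=0.24).

For a Binomial distribution with n=11, p=0.24:

Expected value:
E[X] = 2.6400

Variance:
Var(X) = 2.0064

Standard deviation:
σ = √Var(X) = 1.4165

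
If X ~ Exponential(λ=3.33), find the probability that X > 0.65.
0.114807

We have X ~ Exponential(λ=3.33).

P(X > 0.65) = 1 - P(X ≤ 0.65)
                = 1 - F(0.65)
                = 1 - 0.885193
                = 0.114807

So there's approximately a 11.5% chance that X exceeds 0.65.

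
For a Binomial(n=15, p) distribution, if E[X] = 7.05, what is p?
p = 0.47

For a Binomial(n, p) distribution:
E[X] = n × p

Given n = 15 and E[X] = 7.05:
7.05 = 15 × p
p = 7.05 / 15 = 0.47

Verification: Binomial(15, 0.47) has E[X] = 7.05 ✓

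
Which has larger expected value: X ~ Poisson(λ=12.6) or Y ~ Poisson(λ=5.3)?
X has larger mean (12.6000 > 5.3000)

Compute the expected value for each distribution:

X ~ Poisson(λ=12.6):
E[X] = 12.6000

Y ~ Poisson(λ=5.3):
E[Y] = 5.3000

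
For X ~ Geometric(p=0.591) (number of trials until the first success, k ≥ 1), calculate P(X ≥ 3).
0.167281

We have X ~ Geometric(p=0.591) (number of trials until the first success, k ≥ 1).

For discrete distributions, P(X ≥ 3) = 1 - P(X ≤ 2).

P(X ≤ 2) = 0.832719
P(X ≥ 3) = 1 - 0.832719 = 0.167281

So there's approximately a 16.7% chance that X is at least 3.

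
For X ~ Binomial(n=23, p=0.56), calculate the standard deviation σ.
2.3806

We have X ~ Binomial(n=23, p=0.56).

For a Binomial distribution with n=23, p=0.56:
σ = √Var(X) = 2.3806

The standard deviation is the square root of the variance.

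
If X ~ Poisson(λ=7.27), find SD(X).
2.6963

We have X ~ Poisson(λ=7.27).

For a Poisson distribution with λ=7.27:
σ = √Var(X) = 2.6963

The standard deviation is the square root of the variance.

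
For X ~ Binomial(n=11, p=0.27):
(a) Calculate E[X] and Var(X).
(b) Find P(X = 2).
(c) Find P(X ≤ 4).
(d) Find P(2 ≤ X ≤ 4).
(a) E[X] = 2.9700, Var(X) = 2.1681
(b) P(X = 2) = 0.236046
(c) P(X ≤ 4) = 0.850716
(d) P(2 ≤ X ≤ 4) = 0.691704

We have X ~ Binomial(n=11, p=0.27).

(a) Moments:
E[X] = 2.9700
Var(X) = 2.1681
σ = √Var(X) = 1.4724

(b) Point probability using PMF:
P(X = 2) = 0.236046

(c) Cumulative probability using CDF:
P(X ≤ 4) = F(4) = 0.850716

(d) Range probability:
P(2 ≤ X ≤ 4) = P(X ≤ 4) - P(X ≤ 1)
                   = F(4) - F(1)
                   = 0.850716 - 0.159012
                   = 0.691704

This means approximately 69.2% of outcomes fall in the interval [2, 4].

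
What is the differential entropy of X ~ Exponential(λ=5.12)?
-0.6332 nats

We have X ~ Exponential(λ=5.12).

The differential entropy measures the uncertainty or information content of the distribution.

For an Exponential distribution with λ=5.12:
h(X) = -0.6332 nats

(In bits, this would be -0.9134 bits.)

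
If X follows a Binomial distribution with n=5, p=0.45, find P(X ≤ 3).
0.868780

We have X ~ Binomial(n=5, p=0.45).

The CDF gives us P(X ≤ k).

Using the CDF:
P(X ≤ 3) = 0.868780

This means there's approximately a 86.9% chance that X is at most 3.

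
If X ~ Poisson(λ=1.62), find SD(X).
1.2728

We have X ~ Poisson(λ=1.62).

For a Poisson distribution with λ=1.62:
σ = √Var(X) = 1.2728

The standard deviation is the square root of the variance.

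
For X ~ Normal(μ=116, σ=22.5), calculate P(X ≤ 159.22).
0.972627

We have X ~ Normal(μ=116, σ=22.5).

The CDF gives us P(X ≤ k).

Using the CDF:
P(X ≤ 159.22) = 0.972627

This means there's approximately a 97.3% chance that X is at most 159.22.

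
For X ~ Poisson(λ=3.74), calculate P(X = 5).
0.144849

We have X ~ Poisson(λ=3.74).

For a Poisson distribution, the PMF gives us the probability of each outcome.

Using the PMF formula:
P(X = 5) = 0.144849

Rounded to 4 decimal places: 0.1448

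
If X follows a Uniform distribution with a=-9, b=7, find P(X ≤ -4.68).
0.270000

We have X ~ Uniform(a=-9, b=7).

The CDF gives us P(X ≤ k).

Using the CDF:
P(X ≤ -4.68) = 0.270000

This means there's approximately a 27.0% chance that X is at most -4.68.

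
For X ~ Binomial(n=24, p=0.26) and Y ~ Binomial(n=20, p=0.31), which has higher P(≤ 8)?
Y has higher probability (P(Y ≤ 8) = 0.8660 > P(X ≤ 8) = 0.8533)

Compute P(≤ 8) for each distribution:

X ~ Binomial(n=24, p=0.26):
P(X ≤ 8) = 0.8533

Y ~ Binomial(n=20, p=0.31):
P(Y ≤ 8) = 0.8660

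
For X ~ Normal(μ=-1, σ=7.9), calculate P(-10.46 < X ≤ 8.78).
0.776575

We have X ~ Normal(μ=-1, σ=7.9).

To find P(-10.46 < X ≤ 8.78), we use:
P(-10.46 < X ≤ 8.78) = P(X ≤ 8.78) - P(X ≤ -10.46)
                 = F(8.78) - F(-10.46)
                 = 0.892137 - 0.115562
                 = 0.776575

So there's approximately a 77.7% chance that X falls in this range.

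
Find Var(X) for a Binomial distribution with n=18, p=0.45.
4.4550

We have X ~ Binomial(n=18, p=0.45).

For a Binomial distribution with n=18, p=0.45:
Var(X) = 4.4550

The variance measures the spread of the distribution around the mean.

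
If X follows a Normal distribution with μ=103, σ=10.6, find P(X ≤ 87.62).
0.073398

We have X ~ Normal(μ=103, σ=10.6).

The CDF gives us P(X ≤ k).

Using the CDF:
P(X ≤ 87.62) = 0.073398

This means there's approximately a 7.3% chance that X is at most 87.62.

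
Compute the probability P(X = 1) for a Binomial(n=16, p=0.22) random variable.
0.084715

We have X ~ Binomial(n=16, p=0.22).

For a Binomial distribution, the PMF gives us the probability of each outcome.

Using the PMF formula:
P(X = 1) = 0.084715

Rounded to 4 decimal places: 0.0847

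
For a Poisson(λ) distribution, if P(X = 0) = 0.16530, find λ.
λ = 1.8000

For a Poisson(λ) distribution, the PMF at 0 is:
P(X = 0) = λ^0 e^(-λ) / 0! = e^(-λ)

Given P(X = 0) = 0.16530:
e^(-λ) = 0.16530
-λ = ln(0.16530)
λ = -ln(0.16530) = 1.8000

Verification: e^(-1.8000) = 0.16530 ✓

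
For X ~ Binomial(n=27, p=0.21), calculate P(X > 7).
0.190117

We have X ~ Binomial(n=27, p=0.21).

P(X > 7) = 1 - P(X ≤ 7)
                = 1 - F(7)
                = 1 - 0.809883
                = 0.190117

So there's approximately a 19.0% chance that X exceeds 7.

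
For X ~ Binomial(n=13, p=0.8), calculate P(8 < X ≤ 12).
0.845894

We have X ~ Binomial(n=13, p=0.8).

To find P(8 < X ≤ 12), we use:
P(8 < X ≤ 12) = P(X ≤ 12) - P(X ≤ 8)
                 = F(12) - F(8)
                 = 0.945024 - 0.099131
                 = 0.845894

So there's approximately a 84.6% chance that X falls in this range.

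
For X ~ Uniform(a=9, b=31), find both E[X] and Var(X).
E[X] = 20.0000, Var(X) = 40.3333

We have X ~ Uniform(a=9, b=31).

For a Uniform distribution with a=9, b=31:

Expected value:
E[X] = 20.0000

Variance:
Var(X) = 40.3333

Standard deviation:
σ = √Var(X) = 6.3509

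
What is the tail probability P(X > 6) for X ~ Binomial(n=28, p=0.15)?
0.115236

We have X ~ Binomial(n=28, p=0.15).

P(X > 6) = 1 - P(X ≤ 6)
                = 1 - F(6)
                = 1 - 0.884764
                = 0.115236

So there's approximately a 11.5% chance that X exceeds 6.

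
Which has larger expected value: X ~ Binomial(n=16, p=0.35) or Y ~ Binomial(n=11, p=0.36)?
X has larger mean (5.6000 > 3.9600)

Compute the expected value for each distribution:

X ~ Binomial(n=16, p=0.35):
E[X] = 5.6000

Y ~ Binomial(n=11, p=0.36):
E[Y] = 3.9600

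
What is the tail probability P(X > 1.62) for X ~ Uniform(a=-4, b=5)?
0.375556

We have X ~ Uniform(a=-4, b=5).

P(X > 1.62) = 1 - P(X ≤ 1.62)
                = 1 - F(1.62)
                = 1 - 0.624444
                = 0.375556

So there's approximately a 37.6% chance that X exceeds 1.62.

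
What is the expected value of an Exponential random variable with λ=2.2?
0.4545

We have X ~ Exponential(λ=2.2).

For an Exponential distribution with λ=2.2:
E[X] = 0.4545

This is the expected (average) value of X.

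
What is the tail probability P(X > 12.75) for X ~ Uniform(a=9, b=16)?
0.464286

We have X ~ Uniform(a=9, b=16).

P(X > 12.75) = 1 - P(X ≤ 12.75)
                = 1 - F(12.75)
                = 1 - 0.535714
                = 0.464286

So there's approximately a 46.4% chance that X exceeds 12.75.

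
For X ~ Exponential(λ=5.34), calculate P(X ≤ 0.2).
0.656305

We have X ~ Exponential(λ=5.34).

The CDF gives us P(X ≤ k).

Using the CDF:
P(X ≤ 0.2) = 0.656305

This means there's approximately a 65.6% chance that X is at most 0.2.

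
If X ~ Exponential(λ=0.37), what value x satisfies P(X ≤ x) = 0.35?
1.1643

We have X ~ Exponential(λ=0.37).

We want to find x such that P(X ≤ x) = 0.35.

This is the 35th percentile, which means 35% of values fall below this point.

Using the inverse CDF (quantile function):
x = F⁻¹(0.35) = 1.1643

Verification: P(X ≤ 1.1643) = 0.35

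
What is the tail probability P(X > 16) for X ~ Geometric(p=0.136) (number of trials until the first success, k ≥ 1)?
0.096432

We have X ~ Geometric(p=0.136) (number of trials until the first success, k ≥ 1).

P(X > 16) = 1 - P(X ≤ 16)
                = 1 - F(16)
                = 1 - 0.903568
                = 0.096432

So there's approximately a 9.6% chance that X exceeds 16.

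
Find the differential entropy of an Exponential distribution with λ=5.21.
-0.6506 nats

We have X ~ Exponential(λ=5.21).

The differential entropy measures the uncertainty or information content of the distribution.

For an Exponential distribution with λ=5.21:
h(X) = -0.6506 nats

(In bits, this would be -0.9386 bits.)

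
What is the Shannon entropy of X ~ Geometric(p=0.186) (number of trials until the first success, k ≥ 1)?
2.5826 nats

We have X ~ Geometric(p=0.186) (number of trials until the first success, k ≥ 1).

The Shannon entropy measures the uncertainty or information content of the distribution.

For a Geometric distribution with p=0.186 (number of trials until the first success, k ≥ 1):
H(X) = 2.5826 nats

(In bits, this would be 3.7260 bits.)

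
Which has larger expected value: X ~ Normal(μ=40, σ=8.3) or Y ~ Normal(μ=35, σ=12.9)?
X has larger mean (40.0000 > 35.0000)

Compute the expected value for each distribution:

X ~ Normal(μ=40, σ=8.3):
E[X] = 40.0000

Y ~ Normal(μ=35, σ=12.9):
E[Y] = 35.0000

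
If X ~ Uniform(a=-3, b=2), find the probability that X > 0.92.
0.216000

We have X ~ Uniform(a=-3, b=2).

P(X > 0.92) = 1 - P(X ≤ 0.92)
                = 1 - F(0.92)
                = 1 - 0.784000
                = 0.216000

So there's approximately a 21.6% chance that X exceeds 0.92.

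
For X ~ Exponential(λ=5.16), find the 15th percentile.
0.0315

We have X ~ Exponential(λ=5.16).

We want to find x such that P(X ≤ x) = 0.15.

This is the 15th percentile, which means 15% of values fall below this point.

Using the inverse CDF (quantile function):
x = F⁻¹(0.15) = 0.0315

Verification: P(X ≤ 0.0315) = 0.15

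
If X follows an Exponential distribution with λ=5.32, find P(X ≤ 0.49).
0.926230

We have X ~ Exponential(λ=5.32).

The CDF gives us P(X ≤ k).

Using the CDF:
P(X ≤ 0.49) = 0.926230

This means there's approximately a 92.6% chance that X is at most 0.49.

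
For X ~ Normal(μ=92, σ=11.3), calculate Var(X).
127.6900

We have X ~ Normal(μ=92, σ=11.3).

For a Normal distribution with μ=92, σ=11.3:
Var(X) = 127.6900

The variance measures the spread of the distribution around the mean.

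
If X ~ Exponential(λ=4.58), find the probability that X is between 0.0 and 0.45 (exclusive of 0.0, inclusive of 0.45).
0.872673

We have X ~ Exponential(λ=4.58).

To find P(0.0 < X ≤ 0.45), we use:
P(0.0 < X ≤ 0.45) = P(X ≤ 0.45) - P(X ≤ 0.0)
                 = F(0.45) - F(0.0)
                 = 0.872673 - 0.000000
                 = 0.872673

So there's approximately a 87.3% chance that X falls in this range.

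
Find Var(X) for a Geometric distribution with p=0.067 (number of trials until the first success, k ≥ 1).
207.8414

We have X ~ Geometric(p=0.067) (number of trials until the first success, k ≥ 1).

For a Geometric distribution with p=0.067 (number of trials until the first success, k ≥ 1):
Var(X) = 207.8414

The variance measures the spread of the distribution around the mean.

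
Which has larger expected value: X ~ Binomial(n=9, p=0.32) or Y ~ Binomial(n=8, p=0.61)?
Y has larger mean (4.8800 > 2.8800)

Compute the expected value for each distribution:

X ~ Binomial(n=9, p=0.32):
E[X] = 2.8800

Y ~ Binomial(n=8, p=0.61):
E[Y] = 4.8800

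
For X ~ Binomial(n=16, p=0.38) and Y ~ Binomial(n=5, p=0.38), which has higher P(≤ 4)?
Y has higher probability (P(Y ≤ 4) = 0.9921 > P(X ≤ 4) = 0.2105)

Compute P(≤ 4) for each distribution:

X ~ Binomial(n=16, p=0.38):
P(X ≤ 4) = 0.2105

Y ~ Binomial(n=5, p=0.38):
P(Y ≤ 4) = 0.9921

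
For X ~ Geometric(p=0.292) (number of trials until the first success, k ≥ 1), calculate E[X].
3.4247

We have X ~ Geometric(p=0.292) (number of trials until the first success, k ≥ 1).

For a Geometric distribution with p=0.292 (number of trials until the first success, k ≥ 1):
E[X] = 3.4247

This is the expected (average) value of X.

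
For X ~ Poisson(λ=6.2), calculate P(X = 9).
0.075707

We have X ~ Poisson(λ=6.2).

For a Poisson distribution, the PMF gives us the probability of each outcome.

Using the PMF formula:
P(X = 9) = 0.075707

Rounded to 4 decimal places: 0.0757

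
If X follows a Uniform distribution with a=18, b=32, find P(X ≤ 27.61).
0.686429

We have X ~ Uniform(a=18, b=32).

The CDF gives us P(X ≤ k).

Using the CDF:
P(X ≤ 27.61) = 0.686429

This means there's approximately a 68.6% chance that X is at most 27.61.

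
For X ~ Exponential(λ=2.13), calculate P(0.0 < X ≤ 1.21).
0.924021

We have X ~ Exponential(λ=2.13).

To find P(0.0 < X ≤ 1.21), we use:
P(0.0 < X ≤ 1.21) = P(X ≤ 1.21) - P(X ≤ 0.0)
                 = F(1.21) - F(0.0)
                 = 0.924021 - 0.000000
                 = 0.924021

So there's approximately a 92.4% chance that X falls in this range.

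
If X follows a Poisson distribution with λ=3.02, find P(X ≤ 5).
0.914052

We have X ~ Poisson(λ=3.02).

The CDF gives us P(X ≤ k).

Using the CDF:
P(X ≤ 5) = 0.914052

This means there's approximately a 91.4% chance that X is at most 5.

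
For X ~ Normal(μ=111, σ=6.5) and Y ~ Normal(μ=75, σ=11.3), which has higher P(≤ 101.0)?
Y has higher probability (P(Y ≤ 101.0) = 0.9893 > P(X ≤ 101.0) = 0.0620)

Compute P(≤ 101.0) for each distribution:

X ~ Normal(μ=111, σ=6.5):
P(X ≤ 101.0) = 0.0620

Y ~ Normal(μ=75, σ=11.3):
P(Y ≤ 101.0) = 0.9893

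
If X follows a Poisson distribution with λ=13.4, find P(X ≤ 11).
0.313862

We have X ~ Poisson(λ=13.4).

The CDF gives us P(X ≤ k).

Using the CDF:
P(X ≤ 11) = 0.313862

This means there's approximately a 31.4% chance that X is at most 11.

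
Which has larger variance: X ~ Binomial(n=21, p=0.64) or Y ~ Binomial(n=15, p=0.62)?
X has larger variance (4.8384 > 3.5340)

Compute the variance for each distribution:

X ~ Binomial(n=21, p=0.64):
Var(X) = 4.8384

Y ~ Binomial(n=15, p=0.62):
Var(Y) = 3.5340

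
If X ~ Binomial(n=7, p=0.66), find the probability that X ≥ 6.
0.251268

We have X ~ Binomial(n=7, p=0.66).

For discrete distributions, P(X ≥ 6) = 1 - P(X ≤ 5).

P(X ≤ 5) = 0.748732
P(X ≥ 6) = 1 - 0.748732 = 0.251268

So there's approximately a 25.1% chance that X is at least 6.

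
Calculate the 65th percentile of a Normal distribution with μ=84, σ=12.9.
88.9706

We have X ~ Normal(μ=84, σ=12.9).

We want to find x such that P(X ≤ x) = 0.65.

This is the 65th percentile, which means 65% of values fall below this point.

Using the inverse CDF (quantile function):
x = F⁻¹(0.65) = 88.9706

Verification: P(X ≤ 88.9706) = 0.65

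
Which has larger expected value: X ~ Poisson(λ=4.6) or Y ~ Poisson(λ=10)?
Y has larger mean (10.0000 > 4.6000)

Compute the expected value for each distribution:

X ~ Poisson(λ=4.6):
E[X] = 4.6000

Y ~ Poisson(λ=10):
E[Y] = 10.0000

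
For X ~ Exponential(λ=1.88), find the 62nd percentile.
0.5147

We have X ~ Exponential(λ=1.88).

We want to find x such that P(X ≤ x) = 0.62.

This is the 62nd percentile, which means 62% of values fall below this point.

Using the inverse CDF (quantile function):
x = F⁻¹(0.62) = 0.5147

Verification: P(X ≤ 0.5147) = 0.62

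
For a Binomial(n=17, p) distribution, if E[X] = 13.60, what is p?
p = 0.8

For a Binomial(n, p) distribution:
E[X] = n × p

Given n = 17 and E[X] = 13.60:
13.60 = 17 × p
p = 13.60 / 17 = 0.8

Verification: Binomial(17, 0.8) has E[X] = 13.60 ✓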